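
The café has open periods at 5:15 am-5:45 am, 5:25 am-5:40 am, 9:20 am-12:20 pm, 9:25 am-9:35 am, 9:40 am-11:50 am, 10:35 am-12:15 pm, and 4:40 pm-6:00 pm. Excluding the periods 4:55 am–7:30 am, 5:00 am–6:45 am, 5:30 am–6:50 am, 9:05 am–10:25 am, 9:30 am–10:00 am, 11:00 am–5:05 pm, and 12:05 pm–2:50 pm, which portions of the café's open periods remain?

10:25 am–11:00 am, 5:05 pm–6:00 pm

First set merges to 5:15 am–5:45 am, 9:20 am–12:20 pm, 4:40 pm–6:00 pm.
Second set merges to 4:55 am–7:30 am, 9:05 am–10:25 am, 11:00 am–5:05 pm.
5:15 am–5:45 am lies entirely inside B → drops out.
9:20 am–12:20 pm with B removed leaves 10:25 am–11:00 am.
4:40 pm–6:00 pm with B removed leaves 5:05 pm–6:00 pm.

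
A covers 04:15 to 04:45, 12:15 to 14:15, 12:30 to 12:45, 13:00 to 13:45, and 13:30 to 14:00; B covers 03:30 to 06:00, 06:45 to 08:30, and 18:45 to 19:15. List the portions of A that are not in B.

A, merged: 04:15–04:45, 12:15–14:15.
04:15–04:45 lies entirely inside B → drops out.
12:15–14:15 is untouched.

12:15–14:15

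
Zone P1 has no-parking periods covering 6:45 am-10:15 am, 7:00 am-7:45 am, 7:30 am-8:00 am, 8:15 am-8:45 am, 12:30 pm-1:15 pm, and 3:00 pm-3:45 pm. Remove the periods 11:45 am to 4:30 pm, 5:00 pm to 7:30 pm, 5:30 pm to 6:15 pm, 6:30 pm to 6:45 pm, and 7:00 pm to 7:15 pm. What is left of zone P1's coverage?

6:45 am–10:15 am

First set merges to 6:45 am–10:15 am, 12:30 pm–1:15 pm, 3:00 pm–3:45 pm.
Second set merges to 11:45 am–4:30 pm, 5:00 pm–7:30 pm.
6:45 am–10:15 am: no B overlap → unchanged.
12:30 pm–1:15 pm: fully covered by B → removed.
3:00 pm–3:45 pm: fully covered by B → removed.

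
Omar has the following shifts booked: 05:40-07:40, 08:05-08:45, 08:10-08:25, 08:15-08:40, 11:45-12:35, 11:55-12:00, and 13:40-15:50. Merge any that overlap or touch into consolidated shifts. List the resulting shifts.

08:05–08:45 is disjoint → start new block.
08:10–08:25 overlaps/touches 08:05–08:45 → extend to 08:05–08:45.
08:15–08:40 overlaps/touches 08:05–08:45 → extend to 08:05–08:45.
11:45–12:35 is disjoint → start new block.
11:55–12:00 overlaps/touches 11:45–12:35 → extend to 11:45–12:35.
13:40–15:50 is disjoint → start new block.

05:40–07:40, 08:05–08:45, 11:45–12:35, 13:40–15:50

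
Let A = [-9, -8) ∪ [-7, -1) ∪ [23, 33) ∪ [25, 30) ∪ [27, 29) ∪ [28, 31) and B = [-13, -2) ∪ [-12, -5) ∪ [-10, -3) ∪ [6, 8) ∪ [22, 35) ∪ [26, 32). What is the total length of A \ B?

Merge the first list: [-9, -8), [-7, -1), [23, 33).
Merge the second list: [-13, -2), [6, 8), [22, 35).
A \ B = [-2, -1).
Total: 1.

1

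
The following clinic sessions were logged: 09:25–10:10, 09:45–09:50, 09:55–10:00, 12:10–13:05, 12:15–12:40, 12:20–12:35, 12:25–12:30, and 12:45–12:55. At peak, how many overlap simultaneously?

4

Walk the sorted start/end points keeping a running depth.
The depth first hits 4 at 12:25.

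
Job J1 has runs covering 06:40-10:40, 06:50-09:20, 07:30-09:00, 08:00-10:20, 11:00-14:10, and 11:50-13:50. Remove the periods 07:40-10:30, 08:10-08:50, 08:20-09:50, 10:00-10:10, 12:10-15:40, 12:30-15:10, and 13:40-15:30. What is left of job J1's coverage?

06:40-07:40, 10:30-10:40, 11:00-12:10

A, merged: 06:40-10:40, 11:00-14:10.
B, merged: 07:40-10:30, 12:10-15:40.
06:40-10:40 with B removed leaves 06:40-07:40, 10:30-10:40.
11:00-14:10 with B removed leaves 11:00-12:10.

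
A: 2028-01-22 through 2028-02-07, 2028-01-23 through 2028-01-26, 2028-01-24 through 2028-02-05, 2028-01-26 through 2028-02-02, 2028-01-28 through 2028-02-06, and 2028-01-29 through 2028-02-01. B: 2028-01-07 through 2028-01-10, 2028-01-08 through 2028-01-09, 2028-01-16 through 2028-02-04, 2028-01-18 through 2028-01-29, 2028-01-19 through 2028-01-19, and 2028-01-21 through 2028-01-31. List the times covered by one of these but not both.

Merge the first list: 2028-01-22 through 2028-02-07.
Merge the second list: 2028-01-07 through 2028-01-10, 2028-01-16 through 2028-02-04.
A but not B: 2028-02-05 through 2028-02-07.
B but not A: 2028-01-07 through 2028-01-10, 2028-01-16 through 2028-01-21.
Combining gives A △ B.

2028-01-07 through 2028-01-10, 2028-01-16 through 2028-01-21, 2028-02-05 through 2028-02-07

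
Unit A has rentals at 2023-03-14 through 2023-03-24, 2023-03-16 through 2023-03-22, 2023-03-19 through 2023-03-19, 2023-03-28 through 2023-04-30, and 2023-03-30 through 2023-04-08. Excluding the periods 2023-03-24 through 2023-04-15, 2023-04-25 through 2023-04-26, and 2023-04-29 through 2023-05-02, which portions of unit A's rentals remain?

Merge the first list: 2023-03-14 through 2023-03-24, 2023-03-28 through 2023-04-30.
2023-03-14 through 2023-03-24 \ B = 2023-03-14 through 2023-03-23.
2023-03-28 through 2023-04-30 \ B = 2023-04-16 through 2023-04-24, 2023-04-27 through 2023-04-28.

2023-03-14 through 2023-03-23, 2023-04-16 through 2023-04-24, 2023-04-27 through 2023-04-28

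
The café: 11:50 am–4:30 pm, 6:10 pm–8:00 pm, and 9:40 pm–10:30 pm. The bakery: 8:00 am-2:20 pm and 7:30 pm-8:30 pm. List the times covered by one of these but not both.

8:00 am–11:50 am, 2:20 pm–4:30 pm, 6:10 pm–7:30 pm, 8:00 pm–8:30 pm, 9:40 pm–10:30 pm

A \ B = 2:20 pm–4:30 pm, 6:10 pm–7:30 pm, 9:40 pm–10:30 pm.
B \ A = 8:00 am–11:50 am, 8:00 pm–8:30 pm.
Union of the two gives the symmetric difference.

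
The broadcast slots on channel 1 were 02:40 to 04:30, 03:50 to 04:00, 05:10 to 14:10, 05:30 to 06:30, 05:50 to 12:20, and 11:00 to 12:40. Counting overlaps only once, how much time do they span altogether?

Merged: 02:40–04:30, 05:10–14:10.
Lengths: 1 h 50 min + 9 h = 10 h 50 min.

10 h 50 min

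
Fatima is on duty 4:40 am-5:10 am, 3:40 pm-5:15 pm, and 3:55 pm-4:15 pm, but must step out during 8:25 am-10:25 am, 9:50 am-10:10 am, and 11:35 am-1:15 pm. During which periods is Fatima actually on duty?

Merge the first list: 4:40 am-5:10 am, 3:40 pm-5:15 pm.
Merge the second list: 8:25 am-10:25 am, 11:35 am-1:15 pm.
4:40 am-5:10 am: no B overlap → unchanged.
3:40 pm-5:15 pm: no B overlap → unchanged.

4:40 am-5:10 am, 3:40 pm-5:15 pm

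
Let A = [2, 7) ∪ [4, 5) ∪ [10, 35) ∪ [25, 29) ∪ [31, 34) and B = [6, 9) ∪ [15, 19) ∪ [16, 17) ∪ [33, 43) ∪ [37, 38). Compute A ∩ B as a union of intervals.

[6, 7) ∪ [15, 19) ∪ [33, 35)

Merge the first list: [2, 7), [10, 35).
Merge the second list: [6, 9), [15, 19), [33, 43).
[2, 7) meets the second set on [6, 7).
[10, 35) meets the second set on [15, 19), [33, 35).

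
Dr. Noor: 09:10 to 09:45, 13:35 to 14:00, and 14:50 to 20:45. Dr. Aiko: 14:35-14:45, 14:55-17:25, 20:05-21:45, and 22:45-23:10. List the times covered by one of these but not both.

09:10–09:45, 13:35–14:00, 14:35–14:45, 14:50–14:55, 17:25–20:05, 20:45–21:45, 22:45–23:10

Only in the first: 09:10–09:45, 13:35–14:00, 14:50–14:55, 17:25–20:05.
Only in the second: 14:35–14:45, 20:45–21:45, 22:45–23:10.
Together these are the periods covered by exactly one.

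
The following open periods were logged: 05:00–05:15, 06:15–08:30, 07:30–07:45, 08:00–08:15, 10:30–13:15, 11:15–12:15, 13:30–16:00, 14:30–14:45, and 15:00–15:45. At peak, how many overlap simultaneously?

At 07:30, 2 of the intervals are simultaneously active.
No point has more.

2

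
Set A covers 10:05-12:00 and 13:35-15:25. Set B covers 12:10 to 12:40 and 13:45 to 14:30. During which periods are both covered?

10:05-12:00 falls entirely outside B.
13:35-15:25 overlaps B on 13:45-14:30.

13:45-14:30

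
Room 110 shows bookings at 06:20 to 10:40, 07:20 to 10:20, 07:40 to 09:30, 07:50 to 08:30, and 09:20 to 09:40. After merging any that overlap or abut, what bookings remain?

06:20-10:40

07:20-10:20 overlaps/touches 06:20-10:40 → extend to 06:20-10:40.
07:40-09:30 overlaps/touches 06:20-10:40 → extend to 06:20-10:40.
07:50-08:30 overlaps/touches 06:20-10:40 → extend to 06:20-10:40.
09:20-09:40 overlaps/touches 06:20-10:40 → extend to 06:20-10:40.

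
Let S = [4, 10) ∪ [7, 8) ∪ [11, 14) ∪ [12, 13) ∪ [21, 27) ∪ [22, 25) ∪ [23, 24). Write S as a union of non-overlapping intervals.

[4, 10) ∪ [11, 14) ∪ [21, 27)

[7, 8) overlaps/touches [4, 10) → extend to [4, 10).
[11, 14) is disjoint → start new block.
[12, 13) overlaps/touches [11, 14) → extend to [11, 14).
[21, 27) is disjoint → start new block.
[22, 25) overlaps/touches [21, 27) → extend to [21, 27).
[23, 24) overlaps/touches [21, 27) → extend to [21, 27).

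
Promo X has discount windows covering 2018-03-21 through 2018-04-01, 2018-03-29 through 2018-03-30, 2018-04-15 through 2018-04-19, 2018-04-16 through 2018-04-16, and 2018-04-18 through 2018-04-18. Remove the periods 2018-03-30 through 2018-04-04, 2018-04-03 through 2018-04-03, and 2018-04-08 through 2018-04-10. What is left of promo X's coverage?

First set merges to 2018-03-21 through 2018-04-01, 2018-04-15 through 2018-04-19.
Second set merges to 2018-03-30 through 2018-04-04, 2018-04-08 through 2018-04-10.
2018-03-21 through 2018-04-01 minus B → 2018-03-21 through 2018-03-29.
2018-04-15 through 2018-04-19: no B overlap → unchanged.

2018-03-21 through 2018-03-29, 2018-04-15 through 2018-04-19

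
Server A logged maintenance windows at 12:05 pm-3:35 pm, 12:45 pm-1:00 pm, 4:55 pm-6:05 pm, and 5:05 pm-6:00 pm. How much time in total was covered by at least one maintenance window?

4 h 40 min

Merged: 12:05 pm–3:35 pm, 4:55 pm–6:05 pm.
Lengths: 3 h 30 min + 1 h 10 min = 4 h 40 min.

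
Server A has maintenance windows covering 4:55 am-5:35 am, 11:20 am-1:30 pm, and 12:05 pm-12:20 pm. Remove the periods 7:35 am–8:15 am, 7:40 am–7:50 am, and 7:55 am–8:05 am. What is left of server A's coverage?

A, merged: 4:55 am–5:35 am, 11:20 am–1:30 pm.
B, merged: 7:35 am–8:15 am.
4:55 am–5:35 am is untouched.
11:20 am–1:30 pm is untouched.

4:55 am–5:35 am, 11:20 am–1:30 pm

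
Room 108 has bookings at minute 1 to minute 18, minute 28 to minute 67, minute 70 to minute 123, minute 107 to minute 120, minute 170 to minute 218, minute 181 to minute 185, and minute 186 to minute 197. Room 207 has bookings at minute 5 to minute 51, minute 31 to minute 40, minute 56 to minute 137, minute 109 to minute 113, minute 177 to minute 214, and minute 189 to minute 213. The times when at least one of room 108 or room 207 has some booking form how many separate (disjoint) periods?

First set merges to minute 1 to minute 18, minute 28 to minute 67, minute 70 to minute 123, minute 170 to minute 218.
Second set merges to minute 5 to minute 51, minute 56 to minute 137, minute 177 to minute 214.
A ∪ B = minute 1 to minute 137, minute 170 to minute 218.
That is 2 disjoint pieces.

2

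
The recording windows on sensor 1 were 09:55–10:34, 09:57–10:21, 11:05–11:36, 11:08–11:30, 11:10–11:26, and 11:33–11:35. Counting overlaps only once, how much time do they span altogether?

1 h 10 min

Merged: 09:55–10:34, 11:05–11:36.
Lengths: 39 min + 31 min = 1 h 10 min.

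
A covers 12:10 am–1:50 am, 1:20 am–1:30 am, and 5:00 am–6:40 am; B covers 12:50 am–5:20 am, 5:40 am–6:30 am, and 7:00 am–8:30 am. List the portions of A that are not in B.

Merge the first list: 12:10 am–1:50 am, 5:00 am–6:40 am.
12:10 am–1:50 am with B removed leaves 12:10 am–12:50 am.
5:00 am–6:40 am with B removed leaves 5:20 am–5:40 am, 6:30 am–6:40 am.

12:10 am–12:50 am, 5:20 am–5:40 am, 6:30 am–6:40 am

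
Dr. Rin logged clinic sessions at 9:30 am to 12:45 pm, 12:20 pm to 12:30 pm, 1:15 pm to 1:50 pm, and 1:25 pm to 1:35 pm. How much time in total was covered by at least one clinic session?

Merged: 9:30 am–12:45 pm, 1:15 pm–1:50 pm.
Lengths: 3 h 15 min + 35 min = 3 h 50 min.

3 h 50 min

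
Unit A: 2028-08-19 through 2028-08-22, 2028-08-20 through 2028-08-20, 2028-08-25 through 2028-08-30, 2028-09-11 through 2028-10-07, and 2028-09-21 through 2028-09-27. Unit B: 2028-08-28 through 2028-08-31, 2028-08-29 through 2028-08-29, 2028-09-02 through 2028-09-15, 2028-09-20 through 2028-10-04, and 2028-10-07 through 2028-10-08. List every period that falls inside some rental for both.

A, merged: 2028-08-19 through 2028-08-22, 2028-08-25 through 2028-08-30, 2028-09-11 through 2028-10-07.
B, merged: 2028-08-28 through 2028-08-31, 2028-09-02 through 2028-09-15, 2028-09-20 through 2028-10-04, 2028-10-07 through 2028-10-08.
2028-08-19 through 2028-08-22: no overlap with the second set.
2028-08-25 through 2028-08-30 meets the second set on 2028-08-28 through 2028-08-30.
2028-09-11 through 2028-10-07 meets the second set on 2028-09-11 through 2028-09-15, 2028-09-20 through 2028-10-04, 2028-10-07 through 2028-10-07.

2028-08-28 through 2028-08-30, 2028-09-11 through 2028-09-15, 2028-09-20 through 2028-10-04, 2028-10-07 through 2028-10-07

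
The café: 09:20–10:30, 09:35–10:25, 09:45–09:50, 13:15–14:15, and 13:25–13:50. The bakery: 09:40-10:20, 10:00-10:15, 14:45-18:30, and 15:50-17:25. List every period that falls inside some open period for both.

Merge the first list: 09:20–10:30, 13:15–14:15.
Merge the second list: 09:40–10:20, 14:45–18:30.
09:20–10:30 meets the second set on 09:40–10:20.
13:15–14:15: no overlap with the second set.

09:40–10:20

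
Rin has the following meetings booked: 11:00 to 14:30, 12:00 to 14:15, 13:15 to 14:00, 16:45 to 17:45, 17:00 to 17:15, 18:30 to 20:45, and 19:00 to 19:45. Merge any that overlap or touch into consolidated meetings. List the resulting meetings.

12:00–14:15 overlaps/touches 11:00–14:30 → extend to 11:00–14:30.
13:15–14:00 overlaps/touches 11:00–14:30 → extend to 11:00–14:30.
16:45–17:45 is disjoint → start new block.
17:00–17:15 overlaps/touches 16:45–17:45 → extend to 16:45–17:45.
18:30–20:45 is disjoint → start new block.
19:00–19:45 overlaps/touches 18:30–20:45 → extend to 18:30–20:45.

11:00–14:30, 16:45–17:45, 18:30–20:45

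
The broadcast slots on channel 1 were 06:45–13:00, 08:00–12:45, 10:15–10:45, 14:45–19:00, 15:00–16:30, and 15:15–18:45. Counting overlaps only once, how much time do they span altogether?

Merged: 06:45-13:00, 14:45-19:00.
Lengths: 6 h 15 min + 4 h 15 min = 10 h 30 min.

10 h 30 min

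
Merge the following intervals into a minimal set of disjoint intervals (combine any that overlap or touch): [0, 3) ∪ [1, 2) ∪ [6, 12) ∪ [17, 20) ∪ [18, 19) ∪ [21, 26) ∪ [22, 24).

[1, 2) overlaps/touches [0, 3) → extend to [0, 3).
[6, 12) is disjoint → start new block.
[17, 20) is disjoint → start new block.
[18, 19) overlaps/touches [17, 20) → extend to [17, 20).
[21, 26) is disjoint → start new block.
[22, 24) overlaps/touches [21, 26) → extend to [21, 26).

[0, 3) ∪ [6, 12) ∪ [17, 20) ∪ [21, 26)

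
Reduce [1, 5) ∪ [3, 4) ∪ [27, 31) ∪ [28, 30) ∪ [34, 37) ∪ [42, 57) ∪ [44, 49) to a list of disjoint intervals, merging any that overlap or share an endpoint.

[1, 5) ∪ [27, 31) ∪ [34, 37) ∪ [42, 57)

[3, 4) overlaps/touches [1, 5) → extend to [1, 5).
[27, 31) is disjoint → start new block.
[28, 30) overlaps/touches [27, 31) → extend to [27, 31).
[34, 37) is disjoint → start new block.
[42, 57) is disjoint → start new block.
[44, 49) overlaps/touches [42, 57) → extend to [42, 57).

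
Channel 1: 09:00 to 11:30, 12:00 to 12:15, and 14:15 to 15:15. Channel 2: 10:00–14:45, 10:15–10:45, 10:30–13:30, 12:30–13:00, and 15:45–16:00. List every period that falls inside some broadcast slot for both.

10:00–11:30, 12:00–12:15, 14:15–14:45

B, merged: 10:00–14:45, 15:45–16:00.
09:00–11:30 ∩ B → 10:00–11:30.
12:00–12:15 ∩ B → 12:00–12:15.
14:15–15:15 ∩ B → 14:15–14:45.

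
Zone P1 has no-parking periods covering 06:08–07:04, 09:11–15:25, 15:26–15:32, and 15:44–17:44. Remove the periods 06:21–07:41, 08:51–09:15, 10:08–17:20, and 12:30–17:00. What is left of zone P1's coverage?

06:08-06:21, 09:15-10:08, 17:20-17:44

B, merged: 06:21-07:41, 08:51-09:15, 10:08-17:20.
06:08-07:04 minus B → 06:08-06:21.
09:11-15:25 minus B → 09:15-10:08.
15:26-15:32: fully covered by B → removed.
15:44-17:44 minus B → 17:20-17:44.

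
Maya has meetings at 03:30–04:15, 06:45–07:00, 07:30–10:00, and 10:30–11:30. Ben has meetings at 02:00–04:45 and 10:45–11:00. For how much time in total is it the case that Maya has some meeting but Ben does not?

A \ B = 06:45–07:00, 07:30–10:00, 10:30–10:45, 11:00–11:30.
Total: 15 min + 2 h 30 min + 15 min + 30 min = 3 h 30 min.

3 h 30 min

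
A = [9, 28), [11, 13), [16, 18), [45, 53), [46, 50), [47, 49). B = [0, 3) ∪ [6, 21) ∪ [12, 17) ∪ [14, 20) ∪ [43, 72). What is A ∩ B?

Merge the first list: [9, 28), [45, 53).
Merge the second list: [0, 3), [6, 21), [43, 72).
[9, 28) ∩ B → [9, 21).
[45, 53) ∩ B → [45, 53).

[9, 21) ∪ [45, 53)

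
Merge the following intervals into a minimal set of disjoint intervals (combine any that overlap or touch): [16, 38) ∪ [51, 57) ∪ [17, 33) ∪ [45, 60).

[16, 38) ∪ [45, 60)

Sort by start: [16, 38), [17, 33), [45, 60), [51, 57).
[17, 33) overlaps/touches [16, 38) → extend to [16, 38).
[45, 60) is disjoint → start new block.
[51, 57) overlaps/touches [45, 60) → extend to [45, 60).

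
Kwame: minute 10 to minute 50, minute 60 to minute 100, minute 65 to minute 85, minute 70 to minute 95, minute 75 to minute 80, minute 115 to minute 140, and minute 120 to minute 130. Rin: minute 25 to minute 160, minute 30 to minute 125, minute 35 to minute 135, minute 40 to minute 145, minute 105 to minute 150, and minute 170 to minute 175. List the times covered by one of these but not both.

minute 10 to minute 25, minute 50 to minute 60, minute 100 to minute 115, minute 140 to minute 160, minute 170 to minute 175

First set merges to minute 10 to minute 50, minute 60 to minute 100, minute 115 to minute 140.
Second set merges to minute 25 to minute 160, minute 170 to minute 175.
A \ B = minute 10 to minute 25.
B \ A = minute 50 to minute 60, minute 100 to minute 115, minute 140 to minute 160, minute 170 to minute 175.
Union of the two gives the symmetric difference.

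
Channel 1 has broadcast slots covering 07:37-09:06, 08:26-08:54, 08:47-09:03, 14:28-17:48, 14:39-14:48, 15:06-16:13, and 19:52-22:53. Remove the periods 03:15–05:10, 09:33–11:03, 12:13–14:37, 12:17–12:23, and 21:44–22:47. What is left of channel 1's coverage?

Merge the first list: 07:37–09:06, 14:28–17:48, 19:52–22:53.
Merge the second list: 03:15–05:10, 09:33–11:03, 12:13–14:37, 21:44–22:47.
07:37–09:06 is untouched.
14:28–17:48 with B removed leaves 14:37–17:48.
19:52–22:53 with B removed leaves 19:52–21:44, 22:47–22:53.

07:37–09:06, 14:37–17:48, 19:52–21:44, 22:47–22:53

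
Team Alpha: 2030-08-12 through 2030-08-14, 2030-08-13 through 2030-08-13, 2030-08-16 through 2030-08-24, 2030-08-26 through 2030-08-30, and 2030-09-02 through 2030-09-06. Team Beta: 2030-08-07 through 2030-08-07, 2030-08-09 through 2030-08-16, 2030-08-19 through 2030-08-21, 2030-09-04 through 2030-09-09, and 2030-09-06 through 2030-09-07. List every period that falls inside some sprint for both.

2030-08-12 through 2030-08-14, 2030-08-16 through 2030-08-16, 2030-08-19 through 2030-08-21, 2030-09-04 through 2030-09-06

A, merged: 2030-08-12 through 2030-08-14, 2030-08-16 through 2030-08-24, 2030-08-26 through 2030-08-30, 2030-09-02 through 2030-09-06.
B, merged: 2030-08-07 through 2030-08-07, 2030-08-09 through 2030-08-16, 2030-08-19 through 2030-08-21, 2030-09-04 through 2030-09-09.
2030-08-12 through 2030-08-14 meets the second set on 2030-08-12 through 2030-08-14.
2030-08-16 through 2030-08-24 meets the second set on 2030-08-16 through 2030-08-16, 2030-08-19 through 2030-08-21.
2030-08-26 through 2030-08-30: no overlap with the second set.
2030-09-02 through 2030-09-06 meets the second set on 2030-09-04 through 2030-09-06.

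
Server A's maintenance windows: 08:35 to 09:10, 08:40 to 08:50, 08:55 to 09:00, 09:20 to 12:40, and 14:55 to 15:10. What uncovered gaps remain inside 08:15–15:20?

08:15–08:35, 09:10–09:20, 12:40–14:55, 15:10–15:20

Covered (merged): 08:35–09:10, 09:20–12:40, 14:55–15:10.
Complement within 08:15–15:20: 08:15–08:35, 09:10–09:20, 12:40–14:55, 15:10–15:20.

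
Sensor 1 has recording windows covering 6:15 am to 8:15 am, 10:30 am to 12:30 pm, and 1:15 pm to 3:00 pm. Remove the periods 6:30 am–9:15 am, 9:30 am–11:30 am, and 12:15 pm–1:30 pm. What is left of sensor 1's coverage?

6:15 am-6:30 am, 11:30 am-12:15 pm, 1:30 pm-3:00 pm

6:15 am-8:15 am minus B → 6:15 am-6:30 am.
10:30 am-12:30 pm minus B → 11:30 am-12:15 pm.
1:15 pm-3:00 pm minus B → 1:30 pm-3:00 pm.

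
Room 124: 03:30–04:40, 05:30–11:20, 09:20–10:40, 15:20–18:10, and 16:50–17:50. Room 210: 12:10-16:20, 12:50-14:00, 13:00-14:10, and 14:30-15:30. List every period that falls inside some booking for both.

A, merged: 03:30–04:40, 05:30–11:20, 15:20–18:10.
B, merged: 12:10–16:20.
03:30–04:40 meets no B interval.
05:30–11:20 meets no B interval.
15:20–18:10 ∩ B → 15:20–16:20.

15:20–16:20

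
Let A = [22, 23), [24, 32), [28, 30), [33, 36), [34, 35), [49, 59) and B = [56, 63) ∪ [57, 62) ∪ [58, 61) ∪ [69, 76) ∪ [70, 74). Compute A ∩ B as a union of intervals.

[56, 59)

First set merges to [22, 23), [24, 32), [33, 36), [49, 59).
Second set merges to [56, 63), [69, 76).
[22, 23) meets no B interval.
[24, 32) meets no B interval.
[33, 36) meets no B interval.
[49, 59) ∩ B → [56, 59).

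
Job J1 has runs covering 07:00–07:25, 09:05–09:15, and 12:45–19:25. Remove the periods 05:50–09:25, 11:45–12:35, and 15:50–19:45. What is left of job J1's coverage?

12:45-15:50

07:00-07:25: fully covered by B → removed.
09:05-09:15: fully covered by B → removed.
12:45-19:25 minus B → 12:45-15:50.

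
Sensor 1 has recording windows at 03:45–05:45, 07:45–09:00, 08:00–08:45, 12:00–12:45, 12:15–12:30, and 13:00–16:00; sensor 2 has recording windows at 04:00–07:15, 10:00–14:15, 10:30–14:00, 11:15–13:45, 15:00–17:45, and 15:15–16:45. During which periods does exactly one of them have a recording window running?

03:45-04:00, 05:45-07:15, 07:45-09:00, 10:00-12:00, 12:45-13:00, 14:15-15:00, 16:00-17:45

First set merges to 03:45-05:45, 07:45-09:00, 12:00-12:45, 13:00-16:00.
Second set merges to 04:00-07:15, 10:00-14:15, 15:00-17:45.
A but not B: 03:45-04:00, 07:45-09:00, 14:15-15:00.
B but not A: 05:45-07:15, 10:00-12:00, 12:45-13:00, 16:00-17:45.
Combining gives A △ B.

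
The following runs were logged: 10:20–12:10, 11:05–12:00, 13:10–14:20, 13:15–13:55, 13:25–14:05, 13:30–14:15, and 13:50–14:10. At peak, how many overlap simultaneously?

5

Walk the sorted start/end points keeping a running depth.
The depth first hits 5 at 13:50.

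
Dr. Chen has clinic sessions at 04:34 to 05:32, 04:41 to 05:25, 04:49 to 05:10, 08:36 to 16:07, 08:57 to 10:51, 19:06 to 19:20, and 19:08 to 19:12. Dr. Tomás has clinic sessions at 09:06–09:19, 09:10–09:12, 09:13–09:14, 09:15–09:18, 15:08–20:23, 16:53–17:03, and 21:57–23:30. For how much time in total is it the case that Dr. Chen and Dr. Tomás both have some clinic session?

1 h 26 min

A, merged: 04:34-05:32, 08:36-16:07, 19:06-19:20.
B, merged: 09:06-09:19, 15:08-20:23, 21:57-23:30.
A ∩ B = 09:06-09:19, 15:08-16:07, 19:06-19:20.
Total: 13 min + 59 min + 14 min = 1 h 26 min.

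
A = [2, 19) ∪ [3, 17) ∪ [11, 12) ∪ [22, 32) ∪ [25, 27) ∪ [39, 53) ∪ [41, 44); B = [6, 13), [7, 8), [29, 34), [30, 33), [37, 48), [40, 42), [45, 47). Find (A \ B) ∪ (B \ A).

A, merged: [2, 19), [22, 32), [39, 53).
B, merged: [6, 13), [29, 34), [37, 48).
Only in the first: [2, 6), [13, 19), [22, 29), [48, 53).
Only in the second: [32, 34), [37, 39).
Together these are the periods covered by exactly one.

[2, 6) ∪ [13, 19) ∪ [22, 29) ∪ [32, 34) ∪ [37, 39) ∪ [48, 53)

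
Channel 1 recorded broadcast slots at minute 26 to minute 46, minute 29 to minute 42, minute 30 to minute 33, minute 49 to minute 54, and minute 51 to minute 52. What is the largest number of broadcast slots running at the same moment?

3

At minute 30, 3 of the intervals are simultaneously active.
No point has more.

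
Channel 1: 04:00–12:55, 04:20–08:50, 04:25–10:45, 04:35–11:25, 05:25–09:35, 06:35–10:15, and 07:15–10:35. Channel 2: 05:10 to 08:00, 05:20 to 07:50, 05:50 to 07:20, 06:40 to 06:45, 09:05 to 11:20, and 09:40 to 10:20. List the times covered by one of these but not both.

First set merges to 04:00–12:55.
Second set merges to 05:10–08:00, 09:05–11:20.
Only in the first: 04:00–05:10, 08:00–09:05, 11:20–12:55.
Only in the second: none.
Together these are the periods covered by exactly one.

04:00–05:10, 08:00–09:05, 11:20–12:55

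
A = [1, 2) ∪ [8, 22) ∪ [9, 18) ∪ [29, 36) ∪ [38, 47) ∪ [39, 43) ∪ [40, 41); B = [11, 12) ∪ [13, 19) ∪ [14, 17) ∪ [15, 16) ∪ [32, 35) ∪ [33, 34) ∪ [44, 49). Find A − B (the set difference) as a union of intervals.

Merge the first list: [1, 2), [8, 22), [29, 36), [38, 47).
Merge the second list: [11, 12), [13, 19), [32, 35), [44, 49).
[1, 2): nothing removed.
[8, 22) \ B = [8, 11), [12, 13), [19, 22).
[29, 36) \ B = [29, 32), [35, 36).
[38, 47) \ B = [38, 44).

[1, 2) ∪ [8, 11) ∪ [12, 13) ∪ [19, 22) ∪ [29, 32) ∪ [35, 36) ∪ [38, 44)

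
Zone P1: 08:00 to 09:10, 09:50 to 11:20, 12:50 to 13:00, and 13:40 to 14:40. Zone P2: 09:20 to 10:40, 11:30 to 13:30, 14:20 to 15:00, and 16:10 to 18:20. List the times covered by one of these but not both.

08:00–09:10, 09:20–09:50, 10:40–11:20, 11:30–12:50, 13:00–13:30, 13:40–14:20, 14:40–15:00, 16:10–18:20

Only in the first: 08:00–09:10, 10:40–11:20, 13:40–14:20.
Only in the second: 09:20–09:50, 11:30–12:50, 13:00–13:30, 14:40–15:00, 16:10–18:20.
Together these are the periods covered by exactly one.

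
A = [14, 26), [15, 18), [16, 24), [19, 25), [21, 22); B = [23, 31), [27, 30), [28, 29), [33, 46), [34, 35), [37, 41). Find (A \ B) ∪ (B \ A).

First set merges to [14, 26).
Second set merges to [23, 31), [33, 46).
A but not B: [14, 23).
B but not A: [26, 31), [33, 46).
Combining gives A △ B.

[14, 23) ∪ [26, 31) ∪ [33, 46)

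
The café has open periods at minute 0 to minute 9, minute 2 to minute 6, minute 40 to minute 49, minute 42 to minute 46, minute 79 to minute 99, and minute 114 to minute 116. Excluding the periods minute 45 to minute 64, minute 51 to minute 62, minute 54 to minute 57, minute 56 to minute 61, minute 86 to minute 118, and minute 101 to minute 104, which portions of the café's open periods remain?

A, merged: minute 0 to minute 9, minute 40 to minute 49, minute 79 to minute 99, minute 114 to minute 116.
B, merged: minute 45 to minute 64, minute 86 to minute 118.
minute 0 to minute 9: nothing removed.
minute 40 to minute 49 \ B = minute 40 to minute 45.
minute 79 to minute 99 \ B = minute 79 to minute 86.
minute 114 to minute 116: entirely removed.

minute 0 to minute 9, minute 40 to minute 45, minute 79 to minute 86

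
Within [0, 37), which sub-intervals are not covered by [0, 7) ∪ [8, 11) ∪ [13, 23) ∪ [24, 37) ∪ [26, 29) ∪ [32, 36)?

[7, 8) ∪ [11, 13) ∪ [23, 24)

The merged coverage is [0, 7), [8, 11), [13, 23), [24, 37).
Complement within [0, 37): [7, 8), [11, 13), [23, 24).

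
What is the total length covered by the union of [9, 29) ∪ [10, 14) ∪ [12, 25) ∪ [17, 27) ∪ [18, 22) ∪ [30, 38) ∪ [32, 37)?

28

Merged: [9, 29), [30, 38).
Lengths: 20 + 8 = 28.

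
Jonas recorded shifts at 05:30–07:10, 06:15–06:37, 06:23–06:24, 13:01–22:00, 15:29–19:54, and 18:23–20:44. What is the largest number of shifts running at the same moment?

Sweep endpoints in order; track running count of active intervals.
Peak of 3 reached at 06:23.

3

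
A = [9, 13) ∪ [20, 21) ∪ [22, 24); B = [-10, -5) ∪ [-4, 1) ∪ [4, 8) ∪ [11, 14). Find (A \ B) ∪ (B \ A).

[-10, -5) ∪ [-4, 1) ∪ [4, 8) ∪ [9, 11) ∪ [13, 14) ∪ [20, 21) ∪ [22, 24)

A \ B = [9, 11), [20, 21), [22, 24).
B \ A = [-10, -5), [-4, 1), [4, 8), [13, 14).
Union of the two gives the symmetric difference.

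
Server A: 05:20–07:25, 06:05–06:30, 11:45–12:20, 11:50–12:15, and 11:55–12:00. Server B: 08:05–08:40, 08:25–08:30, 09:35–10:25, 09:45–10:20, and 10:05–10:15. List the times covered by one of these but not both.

05:20–07:25, 08:05–08:40, 09:35–10:25, 11:45–12:20

Merge the first list: 05:20–07:25, 11:45–12:20.
Merge the second list: 08:05–08:40, 09:35–10:25.
Only in the first: 05:20–07:25, 11:45–12:20.
Only in the second: 08:05–08:40, 09:35–10:25.
Together these are the periods covered by exactly one.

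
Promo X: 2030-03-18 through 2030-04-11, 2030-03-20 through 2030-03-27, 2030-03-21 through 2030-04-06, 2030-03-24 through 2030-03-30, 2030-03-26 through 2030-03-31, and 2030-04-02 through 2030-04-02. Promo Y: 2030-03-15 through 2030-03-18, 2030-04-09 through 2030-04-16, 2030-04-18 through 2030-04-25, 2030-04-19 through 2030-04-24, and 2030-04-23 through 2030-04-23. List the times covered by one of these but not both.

Merge the first list: 2030-03-18 through 2030-04-11.
Merge the second list: 2030-03-15 through 2030-03-18, 2030-04-09 through 2030-04-16, 2030-04-18 through 2030-04-25.
A \ B = 2030-03-19 through 2030-04-08.
B \ A = 2030-03-15 through 2030-03-17, 2030-04-12 through 2030-04-16, 2030-04-18 through 2030-04-25.
Union of the two gives the symmetric difference.

2030-03-15 through 2030-03-17, 2030-03-19 through 2030-04-08, 2030-04-12 through 2030-04-16, 2030-04-18 through 2030-04-25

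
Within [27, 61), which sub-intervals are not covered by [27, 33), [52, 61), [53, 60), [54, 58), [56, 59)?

Covered (merged): [27, 33), [52, 61).
Complement within [27, 61): [33, 52).

[33, 52)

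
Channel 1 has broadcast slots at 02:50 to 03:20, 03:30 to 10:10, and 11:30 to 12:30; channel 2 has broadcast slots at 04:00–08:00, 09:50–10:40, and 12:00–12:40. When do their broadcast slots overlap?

02:50–03:20 meets no B interval.
03:30–10:10 ∩ B → 04:00–08:00, 09:50–10:10.
11:30–12:30 ∩ B → 12:00–12:30.

04:00–08:00, 09:50–10:10, 12:00–12:30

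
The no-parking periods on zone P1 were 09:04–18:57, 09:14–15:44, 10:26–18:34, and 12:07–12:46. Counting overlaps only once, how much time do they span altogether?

Merged: 09:04–18:57.
Length: 9 h 53 min.

9 h 53 min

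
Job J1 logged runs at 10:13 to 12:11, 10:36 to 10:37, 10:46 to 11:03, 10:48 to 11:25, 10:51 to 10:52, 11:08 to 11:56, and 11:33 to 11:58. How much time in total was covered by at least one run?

1 h 58 min

Merged: 10:13-12:11.
Length: 1 h 58 min.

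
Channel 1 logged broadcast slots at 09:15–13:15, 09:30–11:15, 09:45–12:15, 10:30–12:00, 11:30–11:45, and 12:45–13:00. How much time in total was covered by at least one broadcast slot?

Merged: 09:15-13:15.
Length: 4 h.

4 h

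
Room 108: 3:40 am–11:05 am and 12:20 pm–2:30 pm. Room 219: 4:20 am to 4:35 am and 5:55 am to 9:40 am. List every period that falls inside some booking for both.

3:40 am–11:05 am meets the second set on 4:20 am–4:35 am, 5:55 am–9:40 am.
12:20 pm–2:30 pm: no overlap with the second set.

4:20 am–4:35 am, 5:55 am–9:40 am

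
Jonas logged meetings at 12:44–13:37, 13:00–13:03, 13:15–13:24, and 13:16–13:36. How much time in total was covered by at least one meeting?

53 min

Merged: 12:44-13:37.
Length: 53 min.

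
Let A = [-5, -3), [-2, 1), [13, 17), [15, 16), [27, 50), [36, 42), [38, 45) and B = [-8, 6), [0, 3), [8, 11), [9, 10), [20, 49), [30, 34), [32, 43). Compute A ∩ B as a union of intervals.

[-5, -3) ∪ [-2, 1) ∪ [27, 49)

Merge the first list: [-5, -3), [-2, 1), [13, 17), [27, 50).
Merge the second list: [-8, 6), [8, 11), [20, 49).
[-5, -3) overlaps B on [-5, -3).
[-2, 1) overlaps B on [-2, 1).
[13, 17) falls entirely outside B.
[27, 50) overlaps B on [27, 49).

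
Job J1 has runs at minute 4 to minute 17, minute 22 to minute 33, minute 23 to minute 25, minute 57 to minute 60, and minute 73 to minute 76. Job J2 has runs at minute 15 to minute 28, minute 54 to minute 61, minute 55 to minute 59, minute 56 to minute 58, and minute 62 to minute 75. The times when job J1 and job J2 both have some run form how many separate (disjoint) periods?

First set merges to minute 4 to minute 17, minute 22 to minute 33, minute 57 to minute 60, minute 73 to minute 76.
Second set merges to minute 15 to minute 28, minute 54 to minute 61, minute 62 to minute 75.
A ∩ B = minute 15 to minute 17, minute 22 to minute 28, minute 57 to minute 60, minute 73 to minute 75.
That is 4 disjoint pieces.

4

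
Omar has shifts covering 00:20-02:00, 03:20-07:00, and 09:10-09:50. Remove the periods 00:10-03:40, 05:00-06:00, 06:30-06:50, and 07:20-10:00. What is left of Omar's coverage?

03:40–05:00, 06:00–06:30, 06:50–07:00

00:20–02:00: entirely removed.
03:20–07:00 \ B = 03:40–05:00, 06:00–06:30, 06:50–07:00.
09:10–09:50: entirely removed.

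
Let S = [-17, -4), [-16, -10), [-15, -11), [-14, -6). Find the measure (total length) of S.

Merged: [-17, -4).
Length: 13.

13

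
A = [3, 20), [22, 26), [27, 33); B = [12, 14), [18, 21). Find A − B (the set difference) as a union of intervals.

[3, 20) \ B = [3, 12), [14, 18).
[22, 26): nothing removed.
[27, 33): nothing removed.

[3, 12) ∪ [14, 18) ∪ [22, 26) ∪ [27, 33)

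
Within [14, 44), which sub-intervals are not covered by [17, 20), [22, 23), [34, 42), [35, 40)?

[14, 17) ∪ [20, 22) ∪ [23, 34) ∪ [42, 44)

After merging, the occupied span is [17, 20), [22, 23), [34, 42).
Complement within [14, 44): [14, 17), [20, 22), [23, 34), [42, 44).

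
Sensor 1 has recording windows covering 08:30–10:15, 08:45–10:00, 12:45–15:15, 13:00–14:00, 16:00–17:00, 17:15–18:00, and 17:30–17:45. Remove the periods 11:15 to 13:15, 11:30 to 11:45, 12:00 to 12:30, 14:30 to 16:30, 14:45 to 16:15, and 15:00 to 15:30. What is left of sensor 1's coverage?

08:30-10:15, 13:15-14:30, 16:30-17:00, 17:15-18:00

Merge the first list: 08:30-10:15, 12:45-15:15, 16:00-17:00, 17:15-18:00.
Merge the second list: 11:15-13:15, 14:30-16:30.
08:30-10:15: no B overlap → unchanged.
12:45-15:15 minus B → 13:15-14:30.
16:00-17:00 minus B → 16:30-17:00.
17:15-18:00: no B overlap → unchanged.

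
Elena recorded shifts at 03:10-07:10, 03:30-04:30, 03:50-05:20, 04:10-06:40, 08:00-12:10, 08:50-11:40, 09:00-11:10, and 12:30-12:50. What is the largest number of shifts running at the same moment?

Walk the sorted start/end points keeping a running depth.
The depth first hits 4 at 04:10.

4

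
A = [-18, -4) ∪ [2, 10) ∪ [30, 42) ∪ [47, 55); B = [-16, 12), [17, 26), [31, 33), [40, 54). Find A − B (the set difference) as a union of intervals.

[-18, -4) \ B = [-18, -16).
[2, 10): entirely removed.
[30, 42) \ B = [30, 31), [33, 40).
[47, 55) \ B = [54, 55).

[-18, -16) ∪ [30, 31) ∪ [33, 40) ∪ [54, 55)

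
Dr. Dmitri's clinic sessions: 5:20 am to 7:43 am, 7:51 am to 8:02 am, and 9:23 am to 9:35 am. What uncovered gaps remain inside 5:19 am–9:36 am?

5:19 am–5:20 am, 7:43 am–7:51 am, 8:02 am–9:23 am, 9:35 am–9:36 am

The merged coverage is 5:20 am–7:43 am, 7:51 am–8:02 am, 9:23 am–9:35 am.
Complement within 5:19 am–9:36 am: 5:19 am–5:20 am, 7:43 am–7:51 am, 8:02 am–9:23 am, 9:35 am–9:36 am.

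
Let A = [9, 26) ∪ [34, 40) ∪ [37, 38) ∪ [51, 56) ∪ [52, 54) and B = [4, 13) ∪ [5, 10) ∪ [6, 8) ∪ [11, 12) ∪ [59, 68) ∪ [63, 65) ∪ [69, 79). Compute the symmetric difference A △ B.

Merge the first list: [9, 26), [34, 40), [51, 56).
Merge the second list: [4, 13), [59, 68), [69, 79).
A \ B = [13, 26), [34, 40), [51, 56).
B \ A = [4, 9), [59, 68), [69, 79).
Union of the two gives the symmetric difference.

[4, 9) ∪ [13, 26) ∪ [34, 40) ∪ [51, 56) ∪ [59, 68) ∪ [69, 79)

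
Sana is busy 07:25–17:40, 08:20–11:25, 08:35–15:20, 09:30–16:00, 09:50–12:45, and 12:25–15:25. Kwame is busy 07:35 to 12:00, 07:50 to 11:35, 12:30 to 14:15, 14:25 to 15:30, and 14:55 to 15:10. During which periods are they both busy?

Merge the first list: 07:25–17:40.
Merge the second list: 07:35–12:00, 12:30–14:15, 14:25–15:30.
07:25–17:40 meets the second set on 07:35–12:00, 12:30–14:15, 14:25–15:30.

07:35–12:00, 12:30–14:15, 14:25–15:30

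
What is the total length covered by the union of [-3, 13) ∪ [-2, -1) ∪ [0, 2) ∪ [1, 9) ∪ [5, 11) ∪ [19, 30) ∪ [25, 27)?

Merged: [-3, 13), [19, 30).
Lengths: 16 + 11 = 27.

27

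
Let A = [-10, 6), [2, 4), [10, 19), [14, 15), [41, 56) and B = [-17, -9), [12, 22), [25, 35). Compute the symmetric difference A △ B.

[-17, -10) ∪ [-9, 6) ∪ [10, 12) ∪ [19, 22) ∪ [25, 35) ∪ [41, 56)

Merge the first list: [-10, 6), [10, 19), [41, 56).
A but not B: [-9, 6), [10, 12), [41, 56).
B but not A: [-17, -10), [19, 22), [25, 35).
Combining gives A △ B.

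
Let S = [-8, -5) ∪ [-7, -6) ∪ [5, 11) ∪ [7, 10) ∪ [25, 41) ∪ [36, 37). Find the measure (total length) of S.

Merged: [-8, -5), [5, 11), [25, 41).
Lengths: 3 + 6 + 16 = 25.

25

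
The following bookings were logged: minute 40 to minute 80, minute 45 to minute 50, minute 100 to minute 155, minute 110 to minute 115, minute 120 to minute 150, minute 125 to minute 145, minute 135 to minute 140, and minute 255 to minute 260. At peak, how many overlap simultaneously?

4

At minute 135, 4 of the intervals are simultaneously active.
No point has more.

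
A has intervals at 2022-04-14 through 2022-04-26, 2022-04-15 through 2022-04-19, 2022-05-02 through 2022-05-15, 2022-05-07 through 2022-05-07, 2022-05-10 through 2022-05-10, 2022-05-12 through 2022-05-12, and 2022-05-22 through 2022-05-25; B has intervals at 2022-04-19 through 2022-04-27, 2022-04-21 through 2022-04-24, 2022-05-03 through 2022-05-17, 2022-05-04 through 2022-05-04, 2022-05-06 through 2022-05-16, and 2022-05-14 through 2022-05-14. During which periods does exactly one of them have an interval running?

2022-04-14 through 2022-04-18, 2022-04-27 through 2022-04-27, 2022-05-02 through 2022-05-02, 2022-05-16 through 2022-05-17, 2022-05-22 through 2022-05-25

Merge the first list: 2022-04-14 through 2022-04-26, 2022-05-02 through 2022-05-15, 2022-05-22 through 2022-05-25.
Merge the second list: 2022-04-19 through 2022-04-27, 2022-05-03 through 2022-05-17.
A but not B: 2022-04-14 through 2022-04-18, 2022-05-02 through 2022-05-02, 2022-05-22 through 2022-05-25.
B but not A: 2022-04-27 through 2022-04-27, 2022-05-16 through 2022-05-17.
Combining gives A △ B.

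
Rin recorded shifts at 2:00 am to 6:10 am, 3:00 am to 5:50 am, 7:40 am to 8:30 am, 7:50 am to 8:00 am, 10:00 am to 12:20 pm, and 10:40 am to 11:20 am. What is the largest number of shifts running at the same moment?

At 3:00 am, 2 of the intervals are simultaneously active.
No point has more.

2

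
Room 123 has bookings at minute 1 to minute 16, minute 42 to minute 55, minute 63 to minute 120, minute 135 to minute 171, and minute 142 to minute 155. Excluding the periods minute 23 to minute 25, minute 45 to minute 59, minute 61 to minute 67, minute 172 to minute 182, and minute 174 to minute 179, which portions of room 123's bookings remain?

minute 1 to minute 16, minute 42 to minute 45, minute 67 to minute 120, minute 135 to minute 171

Merge the first list: minute 1 to minute 16, minute 42 to minute 55, minute 63 to minute 120, minute 135 to minute 171.
Merge the second list: minute 23 to minute 25, minute 45 to minute 59, minute 61 to minute 67, minute 172 to minute 182.
minute 1 to minute 16: no B overlap → unchanged.
minute 42 to minute 55 minus B → minute 42 to minute 45.
minute 63 to minute 120 minus B → minute 67 to minute 120.
minute 135 to minute 171: no B overlap → unchanged.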